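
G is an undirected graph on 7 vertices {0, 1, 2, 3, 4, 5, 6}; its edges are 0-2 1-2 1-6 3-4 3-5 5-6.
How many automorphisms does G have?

2

The degree sequence is [1, 2, 2, 2, 1, 2, 2]; the two degree-1 vertices 0 and 4 are the ends of a path, so G = P_7. A path has exactly one nontrivial symmetry — reversal — giving Aut(G) of order 2.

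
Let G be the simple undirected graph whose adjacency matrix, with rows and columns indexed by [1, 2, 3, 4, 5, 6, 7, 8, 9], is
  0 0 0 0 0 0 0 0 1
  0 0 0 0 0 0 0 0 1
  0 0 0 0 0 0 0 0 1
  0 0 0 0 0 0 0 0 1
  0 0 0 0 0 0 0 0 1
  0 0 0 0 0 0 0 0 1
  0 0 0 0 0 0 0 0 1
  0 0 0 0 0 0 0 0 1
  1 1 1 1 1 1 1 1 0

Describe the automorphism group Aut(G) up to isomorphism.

S_8

Vertex 9 has degree 8 and every other vertex has degree 1, so G is the star K_{1,8} with centre 9. The 8 leaves are pairwise interchangeable while the centre is fixed, giving Aut(G) = S_8.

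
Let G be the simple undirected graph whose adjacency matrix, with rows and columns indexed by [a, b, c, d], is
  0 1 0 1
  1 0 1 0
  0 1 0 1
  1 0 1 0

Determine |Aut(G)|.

G is 2-regular and bipartite with parts {b, d} and {a, c} (each part is independent and every cross-pair is an edge), so G = K_{2,2}. Aut(K_{2,2}) is the wreath product S_2 ≀ Z_2: permute within each part, then optionally swap the parts; |Aut| = 2·(2!)² = 8.

8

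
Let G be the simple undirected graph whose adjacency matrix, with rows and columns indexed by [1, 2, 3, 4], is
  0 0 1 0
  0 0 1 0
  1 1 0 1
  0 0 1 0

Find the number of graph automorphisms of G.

Vertex 3 has degree 3 and every other vertex has degree 1, so G is the star K_{1,3} with centre 3. The 3 leaves are pairwise interchangeable while the centre is fixed, giving Aut(G) = S_3.

6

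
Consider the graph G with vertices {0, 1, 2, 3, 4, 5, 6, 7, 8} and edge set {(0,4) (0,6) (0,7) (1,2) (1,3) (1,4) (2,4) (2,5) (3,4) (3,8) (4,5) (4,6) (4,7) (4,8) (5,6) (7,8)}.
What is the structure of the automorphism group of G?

the dihedral group of order 16

Vertex 4 is the unique vertex of degree 8; the remaining 8 vertices each have degree 3 and induce a cycle, so G is the wheel on 9 vertices with hub 4. Every automorphism fixes the hub and acts on the rim 8-cycle, so Aut(G) ≅ Aut(C_8) = D_8 of order 16.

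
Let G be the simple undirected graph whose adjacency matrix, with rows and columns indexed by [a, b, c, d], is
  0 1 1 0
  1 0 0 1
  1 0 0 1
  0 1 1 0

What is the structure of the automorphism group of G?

Z_2^2 ⋊ S_2

G is 2-regular and bipartite on 2^2 = 4 vertices with girth 4; it is the hypercube graph Q_2. The symmetry group of the 2-cube is the hyperoctahedral group B_2 = Z_2 ≀ S_2, of order 2^2·2! = 8.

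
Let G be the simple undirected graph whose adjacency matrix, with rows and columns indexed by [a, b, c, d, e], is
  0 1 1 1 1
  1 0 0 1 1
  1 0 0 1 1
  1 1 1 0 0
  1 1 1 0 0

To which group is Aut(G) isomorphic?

Vertex a is the unique vertex of degree 4; the remaining 4 vertices each have degree 3 and induce a cycle, so G is the wheel on 5 vertices with hub a. With the hub fixed, the remaining symmetry is that of the rim cycle C_4, giving the dihedral group D_4.

D_4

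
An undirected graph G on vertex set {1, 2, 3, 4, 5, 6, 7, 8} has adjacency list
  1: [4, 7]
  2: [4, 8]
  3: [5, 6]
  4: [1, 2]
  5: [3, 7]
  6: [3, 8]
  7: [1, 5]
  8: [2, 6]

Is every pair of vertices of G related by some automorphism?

Yes

Every vertex has degree 2 and the graph is connected, so G is the 8-cycle C_8. C_8 has 8 rotations and 8 reflections, so Aut(C_8) ≅ D_8 of order 16. Under this action every vertex can be carried to every other, so G is vertex-transitive.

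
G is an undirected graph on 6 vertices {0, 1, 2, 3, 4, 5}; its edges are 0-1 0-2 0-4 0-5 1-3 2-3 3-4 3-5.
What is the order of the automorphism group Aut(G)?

48

The vertices split by degree into {0, 3} (degree 4) and {1, 2, 4, 5} (degree 2); every edge runs between the two parts, so G is the complete bipartite graph K_{2,4}. The parts have unequal sizes, so no automorphism swaps them; each part is permuted independently, giving S_2 × S_4 of order 2!·4! = 48.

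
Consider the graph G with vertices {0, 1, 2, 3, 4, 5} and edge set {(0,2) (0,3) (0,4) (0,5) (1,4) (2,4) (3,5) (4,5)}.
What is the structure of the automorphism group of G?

Degrees alone do not determine every vertex (e.g. 0 and 4 both have degree 4), but their neighbour-degree multisets differ: N(0) has degrees [2, 2, 3, 4] while N(4) has degrees [1, 2, 3, 4]. Repeating this refinement separates all vertices, so the only automorphism is the identity.

the trivial group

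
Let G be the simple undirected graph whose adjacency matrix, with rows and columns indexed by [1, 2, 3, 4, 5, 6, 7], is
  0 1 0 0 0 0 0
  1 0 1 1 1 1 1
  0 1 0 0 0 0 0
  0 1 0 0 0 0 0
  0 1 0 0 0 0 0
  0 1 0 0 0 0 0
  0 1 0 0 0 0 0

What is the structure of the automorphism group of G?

S_6

Vertex 2 has degree 6 and every other vertex has degree 1, so G is the star K_{1,6} with centre 2. The 6 leaves are pairwise interchangeable while the centre is fixed, giving Aut(G) = S_6.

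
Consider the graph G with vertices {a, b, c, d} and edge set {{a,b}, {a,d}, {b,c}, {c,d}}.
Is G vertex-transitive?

G is 2-regular and bipartite on 2^2 = 4 vertices with girth 4; it is the hypercube graph Q_2. The symmetry group of the 2-cube is the hyperoctahedral group B_2 = Z_2 ≀ S_2, of order 2^2·2! = 8. Under this action every vertex can be carried to every other, so G is vertex-transitive.

Yes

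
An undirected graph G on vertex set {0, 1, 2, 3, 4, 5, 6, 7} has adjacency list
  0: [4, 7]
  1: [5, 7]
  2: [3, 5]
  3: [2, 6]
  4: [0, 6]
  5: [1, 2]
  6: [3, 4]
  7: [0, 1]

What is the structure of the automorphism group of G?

G is 2-regular and connected on 8 vertices, i.e. the cycle C_8. The automorphisms of the 8-cycle are exactly the symmetries of a regular 8-gon: the dihedral group D_8, |D_8| = 16.

the dihedral group of order 16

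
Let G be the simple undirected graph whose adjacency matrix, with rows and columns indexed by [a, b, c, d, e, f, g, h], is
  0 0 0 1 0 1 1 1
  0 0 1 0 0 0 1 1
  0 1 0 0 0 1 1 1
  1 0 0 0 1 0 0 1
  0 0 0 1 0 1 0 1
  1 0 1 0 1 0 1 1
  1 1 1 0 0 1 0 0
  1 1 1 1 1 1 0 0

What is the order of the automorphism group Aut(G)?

1

The degree sequence is [4, 3, 4, 3, 3, 5, 4, 6]. Checking the degree-preserving permutations of the vertex set shows that none except the identity preserves every edge, so Aut(G) is trivial.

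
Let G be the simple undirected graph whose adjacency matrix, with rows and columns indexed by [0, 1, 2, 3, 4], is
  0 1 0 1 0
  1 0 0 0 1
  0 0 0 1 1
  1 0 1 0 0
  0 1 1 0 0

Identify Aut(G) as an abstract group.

Every vertex has degree 2 and the graph is connected, so G is the 5-cycle C_5. The automorphisms of the 5-cycle are exactly the symmetries of a regular 5-gon: the dihedral group D_5, |D_5| = 10.

D_5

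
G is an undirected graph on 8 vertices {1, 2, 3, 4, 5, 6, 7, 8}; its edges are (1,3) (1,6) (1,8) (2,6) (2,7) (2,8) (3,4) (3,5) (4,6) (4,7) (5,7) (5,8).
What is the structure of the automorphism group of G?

the hyperoctahedral group B_3

G is 3-regular and bipartite on 2^3 = 8 vertices with girth 4; it is the hypercube graph Q_3. The symmetry group of the 3-cube is the hyperoctahedral group B_3 = Z_2 ≀ S_3, of order 2^3·3! = 48.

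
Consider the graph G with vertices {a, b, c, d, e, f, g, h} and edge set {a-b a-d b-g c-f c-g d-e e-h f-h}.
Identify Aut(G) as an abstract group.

G is 2-regular and connected on 8 vertices, i.e. the cycle C_8. C_8 has 8 rotations and 8 reflections, so Aut(C_8) ≅ D_8 of order 16.

the dihedral group of order 16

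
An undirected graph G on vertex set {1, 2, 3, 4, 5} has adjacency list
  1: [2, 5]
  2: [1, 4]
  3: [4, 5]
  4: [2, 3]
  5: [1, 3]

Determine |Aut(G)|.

10

Every vertex has degree 2 and the graph is connected, so G is the 5-cycle C_5. C_5 has 5 rotations and 5 reflections, so Aut(C_5) ≅ D_5 of order 10.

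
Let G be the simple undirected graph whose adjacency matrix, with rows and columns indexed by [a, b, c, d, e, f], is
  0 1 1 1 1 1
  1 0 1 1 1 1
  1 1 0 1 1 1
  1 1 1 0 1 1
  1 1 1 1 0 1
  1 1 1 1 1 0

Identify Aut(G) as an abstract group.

S_6

All 6 vertices are pairwise adjacent: G = K_6. Any permutation of the 6 vertices preserves K_6, so Aut(K_6) = S_6 of order 6! = 720.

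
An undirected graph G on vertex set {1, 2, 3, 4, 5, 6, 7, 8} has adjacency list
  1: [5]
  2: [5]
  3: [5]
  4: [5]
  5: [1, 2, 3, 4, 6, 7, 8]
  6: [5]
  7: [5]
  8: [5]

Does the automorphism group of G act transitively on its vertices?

No

Vertex 5 is the only vertex of degree 7, so every automorphism fixes it; G is not vertex-transitive.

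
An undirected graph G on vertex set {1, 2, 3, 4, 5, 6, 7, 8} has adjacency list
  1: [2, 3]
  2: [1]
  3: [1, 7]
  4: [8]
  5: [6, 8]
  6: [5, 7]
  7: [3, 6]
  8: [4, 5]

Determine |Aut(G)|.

The degree sequence is [2, 1, 2, 1, 2, 2, 2, 2]; the two degree-1 vertices 2 and 4 are the ends of a path, so G = P_8. The only nontrivial automorphism of a path is the end-to-end reflection, so Aut(G) ≅ Z_2.

2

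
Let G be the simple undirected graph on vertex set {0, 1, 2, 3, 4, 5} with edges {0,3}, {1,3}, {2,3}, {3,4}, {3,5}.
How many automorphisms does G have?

120

Vertex 3 has degree 5 and every other vertex has degree 1, so G is the star K_{1,5} with centre 3. The 5 leaves are pairwise interchangeable while the centre is fixed, giving Aut(G) = S_5.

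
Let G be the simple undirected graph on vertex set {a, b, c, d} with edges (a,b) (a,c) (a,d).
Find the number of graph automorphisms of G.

6

Vertex a has degree 3 and every other vertex has degree 1, so G is the star K_{1,3} with centre a. Any automorphism fixes the centre and permutes the 3 leaves freely, so Aut(G) ≅ S_3 of order 3! = 6.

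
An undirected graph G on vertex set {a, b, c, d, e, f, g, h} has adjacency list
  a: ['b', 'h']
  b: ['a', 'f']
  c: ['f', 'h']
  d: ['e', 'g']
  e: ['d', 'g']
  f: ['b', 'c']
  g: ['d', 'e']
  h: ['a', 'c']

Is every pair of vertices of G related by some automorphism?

G has two connected components, {a, b, c, f, h} and {d, e, g}; each is 2-regular, so G = C_5 ⊔ C_3. The orbit of a under Aut(G) is {a, b, c, f, h}, which does not contain d, so G is not vertex-transitive.

No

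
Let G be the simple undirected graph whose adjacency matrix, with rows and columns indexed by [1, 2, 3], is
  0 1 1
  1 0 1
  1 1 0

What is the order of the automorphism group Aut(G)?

6

All 3 vertices are pairwise adjacent: G = K_3. Every bijection on the vertex set is an automorphism of K_3; hence Aut(K_3) ≅ S_3, order 6.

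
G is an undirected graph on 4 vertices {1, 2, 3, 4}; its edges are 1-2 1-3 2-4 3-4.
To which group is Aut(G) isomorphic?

D_4

G is 2-regular and bipartite on 2^2 = 4 vertices with girth 4; it is the hypercube graph Q_2. The symmetry group of the 2-cube is the hyperoctahedral group B_2 = Z_2 ≀ S_2, of order 2^2·2! = 8.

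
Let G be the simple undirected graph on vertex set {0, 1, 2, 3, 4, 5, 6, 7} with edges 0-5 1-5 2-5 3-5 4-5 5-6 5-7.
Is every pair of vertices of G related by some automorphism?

Vertex 5 is the only vertex of degree 7, so every automorphism fixes it; G is not vertex-transitive.

No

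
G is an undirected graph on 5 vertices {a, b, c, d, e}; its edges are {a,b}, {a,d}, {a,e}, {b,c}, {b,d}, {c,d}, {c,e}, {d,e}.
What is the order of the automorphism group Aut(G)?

8

Vertex d is the unique vertex of degree 4; the remaining 4 vertices each have degree 3 and induce a cycle, so G is the wheel on 5 vertices with hub d. Every automorphism fixes the hub and acts on the rim 4-cycle, so Aut(G) ≅ Aut(C_4) = D_4 of order 8.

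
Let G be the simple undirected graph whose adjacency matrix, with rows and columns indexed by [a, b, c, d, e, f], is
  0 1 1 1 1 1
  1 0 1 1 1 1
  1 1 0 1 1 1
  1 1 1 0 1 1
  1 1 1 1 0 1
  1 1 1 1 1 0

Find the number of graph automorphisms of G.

All 6 vertices are pairwise adjacent: G = K_6. Any permutation of the 6 vertices preserves K_6, so Aut(K_6) = S_6 of order 6! = 720.

720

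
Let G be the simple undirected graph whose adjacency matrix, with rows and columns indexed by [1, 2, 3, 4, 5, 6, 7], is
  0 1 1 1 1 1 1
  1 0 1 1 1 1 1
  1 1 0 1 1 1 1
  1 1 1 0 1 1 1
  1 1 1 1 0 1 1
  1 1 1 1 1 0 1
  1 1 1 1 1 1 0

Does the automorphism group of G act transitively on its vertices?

Yes

All 7 vertices are pairwise adjacent: G = K_7. Any permutation of the 7 vertices preserves K_7, so Aut(K_7) = S_7 of order 7! = 5040. This group acts transitively on the 7 vertices.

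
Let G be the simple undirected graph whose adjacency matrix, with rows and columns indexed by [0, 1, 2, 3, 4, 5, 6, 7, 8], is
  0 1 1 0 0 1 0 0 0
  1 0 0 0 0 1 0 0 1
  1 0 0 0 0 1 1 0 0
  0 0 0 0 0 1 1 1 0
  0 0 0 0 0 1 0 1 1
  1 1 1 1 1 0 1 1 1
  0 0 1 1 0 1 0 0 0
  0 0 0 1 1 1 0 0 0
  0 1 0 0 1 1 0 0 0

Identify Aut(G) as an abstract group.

the dihedral group of order 16

Vertex 5 is the unique vertex of degree 8; the remaining 8 vertices each have degree 3 and induce a cycle, so G is the wheel on 9 vertices with hub 5. Every automorphism fixes the hub and acts on the rim 8-cycle, so Aut(G) ≅ Aut(C_8) = D_8 of order 16.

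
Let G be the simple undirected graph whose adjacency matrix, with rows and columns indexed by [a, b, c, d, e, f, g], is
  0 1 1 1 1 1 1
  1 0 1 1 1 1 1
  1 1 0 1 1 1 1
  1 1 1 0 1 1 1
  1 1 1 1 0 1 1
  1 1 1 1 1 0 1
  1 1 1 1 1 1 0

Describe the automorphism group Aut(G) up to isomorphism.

Every vertex has degree 6, so G is the complete graph K_7. Every bijection on the vertex set is an automorphism of K_7; hence Aut(K_7) ≅ S_7, order 5040.

the symmetric group on 7 letters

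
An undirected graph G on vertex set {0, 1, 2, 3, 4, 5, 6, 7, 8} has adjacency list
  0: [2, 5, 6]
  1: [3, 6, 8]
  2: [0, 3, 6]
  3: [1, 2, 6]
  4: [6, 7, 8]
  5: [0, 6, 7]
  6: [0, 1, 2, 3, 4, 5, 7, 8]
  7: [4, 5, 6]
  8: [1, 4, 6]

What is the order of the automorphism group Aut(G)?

Vertex 6 is the unique vertex of degree 8; the remaining 8 vertices each have degree 3 and induce a cycle, so G is the wheel on 9 vertices with hub 6. Every automorphism fixes the hub and acts on the rim 8-cycle, so Aut(G) ≅ Aut(C_8) = D_8 of order 16.

16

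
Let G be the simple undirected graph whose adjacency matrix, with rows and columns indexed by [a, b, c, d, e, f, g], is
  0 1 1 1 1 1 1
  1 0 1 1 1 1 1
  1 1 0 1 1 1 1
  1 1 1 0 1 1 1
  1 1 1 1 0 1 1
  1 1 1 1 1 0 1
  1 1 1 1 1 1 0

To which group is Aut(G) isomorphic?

S_7

All 7 vertices are pairwise adjacent: G = K_7. Every bijection on the vertex set is an automorphism of K_7; hence Aut(K_7) ≅ S_7, order 5040.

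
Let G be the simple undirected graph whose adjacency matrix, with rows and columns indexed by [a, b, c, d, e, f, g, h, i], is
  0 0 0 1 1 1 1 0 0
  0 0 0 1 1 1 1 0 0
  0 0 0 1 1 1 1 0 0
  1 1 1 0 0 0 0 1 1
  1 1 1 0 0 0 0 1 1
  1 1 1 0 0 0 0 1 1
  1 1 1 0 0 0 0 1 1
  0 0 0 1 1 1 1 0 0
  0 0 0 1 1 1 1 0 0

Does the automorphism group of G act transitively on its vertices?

No

Automorphisms preserve degree, but G has vertices of degree 4 and vertices of degree 5; no automorphism maps one to the other, so G is not vertex-transitive.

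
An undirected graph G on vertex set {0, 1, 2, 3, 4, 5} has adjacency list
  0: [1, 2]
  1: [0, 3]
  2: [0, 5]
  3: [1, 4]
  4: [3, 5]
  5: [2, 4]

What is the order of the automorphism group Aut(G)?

G is 2-regular and connected on 6 vertices, i.e. the cycle C_6. The automorphisms of the 6-cycle are exactly the symmetries of a regular 6-gon: the dihedral group D_6, |D_6| = 12.

12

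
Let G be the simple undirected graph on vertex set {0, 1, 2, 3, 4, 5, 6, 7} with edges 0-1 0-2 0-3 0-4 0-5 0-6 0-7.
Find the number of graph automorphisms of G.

5040

Vertex 0 has degree 7 and every other vertex has degree 1, so G is the star K_{1,7} with centre 0. Any automorphism fixes the centre and permutes the 7 leaves freely, so Aut(G) ≅ S_7 of order 7! = 5040.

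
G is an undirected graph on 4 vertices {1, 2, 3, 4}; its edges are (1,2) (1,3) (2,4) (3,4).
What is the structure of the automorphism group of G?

G is 2-regular and bipartite on 2^2 = 4 vertices with girth 4; it is the hypercube graph Q_2. The symmetry group of the 2-cube is the hyperoctahedral group B_2 = Z_2 ≀ S_2, of order 2^2·2! = 8.

the dihedral group of order 8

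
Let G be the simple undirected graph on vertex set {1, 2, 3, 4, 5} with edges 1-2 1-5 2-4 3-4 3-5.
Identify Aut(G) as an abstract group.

D_5

Every vertex has degree 2 and the graph is connected, so G is the 5-cycle C_5. The automorphisms of the 5-cycle are exactly the symmetries of a regular 5-gon: the dihedral group D_5, |D_5| = 10.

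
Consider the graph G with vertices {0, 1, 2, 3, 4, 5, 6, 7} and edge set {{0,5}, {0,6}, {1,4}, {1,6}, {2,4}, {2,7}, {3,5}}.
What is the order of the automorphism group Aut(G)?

The degree sequence is [2, 2, 2, 1, 2, 2, 2, 1]; the two degree-1 vertices 3 and 7 are the ends of a path, so G = P_8. A path has exactly one nontrivial symmetry — reversal — giving Aut(G) of order 2.

2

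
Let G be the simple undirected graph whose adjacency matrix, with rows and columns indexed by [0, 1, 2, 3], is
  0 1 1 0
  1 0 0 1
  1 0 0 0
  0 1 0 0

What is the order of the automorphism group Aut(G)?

2

The degree sequence is [2, 2, 1, 1]; the two degree-1 vertices 2 and 3 are the ends of a path, so G = P_4. A path has exactly one nontrivial symmetry — reversal — giving Aut(G) of order 2.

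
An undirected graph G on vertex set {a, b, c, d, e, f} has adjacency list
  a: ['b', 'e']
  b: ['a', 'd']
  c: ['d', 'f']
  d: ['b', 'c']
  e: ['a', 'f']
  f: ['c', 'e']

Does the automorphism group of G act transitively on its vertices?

Yes

G is 2-regular and connected on 6 vertices, i.e. the cycle C_6. The automorphisms of the 6-cycle are exactly the symmetries of a regular 6-gon: the dihedral group D_6, |D_6| = 12. Under this action every vertex can be carried to every other, so G is vertex-transitive.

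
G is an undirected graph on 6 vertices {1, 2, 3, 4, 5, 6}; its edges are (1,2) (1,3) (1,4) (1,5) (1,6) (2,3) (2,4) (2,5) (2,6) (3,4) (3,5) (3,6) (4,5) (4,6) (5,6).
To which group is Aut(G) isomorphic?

All 6 vertices are pairwise adjacent: G = K_6. Every bijection on the vertex set is an automorphism of K_6; hence Aut(K_6) ≅ S_6, order 720.

the symmetric group on 6 letters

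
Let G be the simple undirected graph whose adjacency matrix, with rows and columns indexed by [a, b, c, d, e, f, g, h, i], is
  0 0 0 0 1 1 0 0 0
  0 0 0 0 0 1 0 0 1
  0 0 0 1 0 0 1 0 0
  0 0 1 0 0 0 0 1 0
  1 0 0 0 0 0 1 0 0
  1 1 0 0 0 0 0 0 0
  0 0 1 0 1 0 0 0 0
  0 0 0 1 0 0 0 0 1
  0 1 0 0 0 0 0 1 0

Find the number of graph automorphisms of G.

G is 2-regular and connected on 9 vertices, i.e. the cycle C_9. The automorphisms of the 9-cycle are exactly the symmetries of a regular 9-gon: the dihedral group D_9, |D_9| = 18.

18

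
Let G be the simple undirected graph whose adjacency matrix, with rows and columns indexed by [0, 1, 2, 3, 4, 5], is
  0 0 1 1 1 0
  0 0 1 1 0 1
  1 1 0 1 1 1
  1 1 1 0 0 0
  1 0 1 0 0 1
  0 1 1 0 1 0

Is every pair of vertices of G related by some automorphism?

No

Vertex 2 is the only vertex of degree 5, so every automorphism fixes it; G is not vertex-transitive.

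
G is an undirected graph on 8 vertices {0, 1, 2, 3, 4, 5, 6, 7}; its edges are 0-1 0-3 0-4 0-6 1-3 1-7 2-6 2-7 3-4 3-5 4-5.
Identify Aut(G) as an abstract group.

{e}

The degree sequence is [4, 3, 2, 4, 3, 2, 2, 2]. Checking the degree-preserving permutations of the vertex set shows that none except the identity preserves every edge, so Aut(G) is trivial.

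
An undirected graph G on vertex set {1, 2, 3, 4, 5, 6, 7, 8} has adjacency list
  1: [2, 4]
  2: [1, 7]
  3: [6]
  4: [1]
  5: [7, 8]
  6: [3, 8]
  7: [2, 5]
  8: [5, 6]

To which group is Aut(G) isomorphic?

Z_2

The degree sequence is [2, 2, 1, 1, 2, 2, 2, 2]; the two degree-1 vertices 3 and 4 are the ends of a path, so G = P_8. A path has exactly one nontrivial symmetry — reversal — giving Aut(G) of order 2.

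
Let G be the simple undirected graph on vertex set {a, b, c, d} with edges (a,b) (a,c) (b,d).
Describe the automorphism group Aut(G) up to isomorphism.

The degree sequence is [2, 2, 1, 1]; the two degree-1 vertices c and d are the ends of a path, so G = P_4. A path has exactly one nontrivial symmetry — reversal — giving Aut(G) of order 2.

Z_2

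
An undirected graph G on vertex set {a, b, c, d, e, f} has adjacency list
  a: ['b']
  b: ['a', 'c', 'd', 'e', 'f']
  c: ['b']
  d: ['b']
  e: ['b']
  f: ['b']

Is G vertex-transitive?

Vertex b is the only vertex of degree 5, so every automorphism fixes it; G is not vertex-transitive.

No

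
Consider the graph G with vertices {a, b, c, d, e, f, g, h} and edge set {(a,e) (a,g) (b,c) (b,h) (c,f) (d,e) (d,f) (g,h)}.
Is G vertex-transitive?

Every vertex has degree 2 and the graph is connected, so G is the 8-cycle C_8. The automorphisms of the 8-cycle are exactly the symmetries of a regular 8-gon: the dihedral group D_8, |D_8| = 16. This group acts transitively on the 8 vertices.

Yes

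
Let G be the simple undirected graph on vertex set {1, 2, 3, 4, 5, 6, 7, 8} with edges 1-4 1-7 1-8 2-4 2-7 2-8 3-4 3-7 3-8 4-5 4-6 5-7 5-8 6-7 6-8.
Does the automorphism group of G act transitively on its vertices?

No

Automorphisms preserve degree, but G has vertices of degree 3 and vertices of degree 5; no automorphism maps one to the other, so G is not vertex-transitive.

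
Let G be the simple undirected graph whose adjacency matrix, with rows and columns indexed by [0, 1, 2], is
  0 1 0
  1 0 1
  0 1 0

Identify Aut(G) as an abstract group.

The degree sequence is [1, 2, 1]; the two degree-1 vertices 0 and 2 are the ends of a path, so G = P_3. The only nontrivial automorphism of a path is the end-to-end reflection, so Aut(G) ≅ Z_2.

Z_2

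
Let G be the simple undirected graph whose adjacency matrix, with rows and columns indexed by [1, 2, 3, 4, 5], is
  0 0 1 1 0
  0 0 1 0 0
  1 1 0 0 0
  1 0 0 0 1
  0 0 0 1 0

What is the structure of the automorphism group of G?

Z_2

The degree sequence is [2, 1, 2, 2, 1]; the two degree-1 vertices 2 and 5 are the ends of a path, so G = P_5. The only nontrivial automorphism of a path is the end-to-end reflection, so Aut(G) ≅ Z_2.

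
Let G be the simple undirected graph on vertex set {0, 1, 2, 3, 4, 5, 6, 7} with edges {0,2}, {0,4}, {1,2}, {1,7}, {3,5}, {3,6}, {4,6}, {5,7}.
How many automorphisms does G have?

16

G is 2-regular and connected on 8 vertices, i.e. the cycle C_8. C_8 has 8 rotations and 8 reflections, so Aut(C_8) ≅ D_8 of order 16.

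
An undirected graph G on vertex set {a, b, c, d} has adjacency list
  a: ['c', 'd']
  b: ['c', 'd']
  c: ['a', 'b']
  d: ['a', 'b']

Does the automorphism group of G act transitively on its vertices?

G is 2-regular and bipartite on 2^2 = 4 vertices with girth 4; it is the hypercube graph Q_2. The symmetry group of the 2-cube is the hyperoctahedral group B_2 = Z_2 ≀ S_2, of order 2^2·2! = 8. This group acts transitively on the 4 vertices.

Yes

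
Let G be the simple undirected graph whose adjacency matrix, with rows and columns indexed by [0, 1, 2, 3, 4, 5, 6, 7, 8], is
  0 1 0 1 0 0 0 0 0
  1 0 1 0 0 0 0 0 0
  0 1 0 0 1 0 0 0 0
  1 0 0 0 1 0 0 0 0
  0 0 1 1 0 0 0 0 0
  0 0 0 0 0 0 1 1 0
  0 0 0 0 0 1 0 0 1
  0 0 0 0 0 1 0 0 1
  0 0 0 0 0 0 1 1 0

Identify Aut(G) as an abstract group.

G has two connected components, {0, 1, 2, 3, 4} and {5, 6, 7, 8}; each is 2-regular, so G = C_5 ⊔ C_4. No automorphism exchanges components of different sizes, hence Aut(G) is the direct product D_4 × D_5, order 80.

D_4 × D_5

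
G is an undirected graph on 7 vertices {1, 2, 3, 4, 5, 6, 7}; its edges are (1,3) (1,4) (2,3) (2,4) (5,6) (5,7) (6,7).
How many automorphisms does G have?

G has two connected components, {1, 2, 3, 4} and {5, 6, 7}; each is 2-regular, so G = C_4 ⊔ C_3. No automorphism exchanges components of different sizes, hence Aut(G) is the direct product D_3 × D_4, order 48.

48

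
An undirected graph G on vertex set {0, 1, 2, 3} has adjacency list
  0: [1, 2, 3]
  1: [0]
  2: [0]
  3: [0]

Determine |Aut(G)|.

6

Vertex 0 has degree 3 and every other vertex has degree 1, so G is the star K_{1,3} with centre 0. Any automorphism fixes the centre and permutes the 3 leaves freely, so Aut(G) ≅ S_3 of order 3! = 6.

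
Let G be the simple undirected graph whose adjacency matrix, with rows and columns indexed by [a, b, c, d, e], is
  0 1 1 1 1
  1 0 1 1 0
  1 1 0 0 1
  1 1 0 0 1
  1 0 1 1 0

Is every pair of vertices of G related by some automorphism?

No

Vertex a is the only vertex of degree 4, so every automorphism fixes it; G is not vertex-transitive.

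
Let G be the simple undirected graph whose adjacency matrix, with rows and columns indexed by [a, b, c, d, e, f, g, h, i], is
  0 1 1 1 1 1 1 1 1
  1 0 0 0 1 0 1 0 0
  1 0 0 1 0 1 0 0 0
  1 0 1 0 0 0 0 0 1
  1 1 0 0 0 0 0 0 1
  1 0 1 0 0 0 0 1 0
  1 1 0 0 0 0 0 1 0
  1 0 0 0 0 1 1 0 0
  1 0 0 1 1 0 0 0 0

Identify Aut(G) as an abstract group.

the dihedral group of order 16

Vertex a is the unique vertex of degree 8; the remaining 8 vertices each have degree 3 and induce a cycle, so G is the wheel on 9 vertices with hub a. Every automorphism fixes the hub and acts on the rim 8-cycle, so Aut(G) ≅ Aut(C_8) = D_8 of order 16.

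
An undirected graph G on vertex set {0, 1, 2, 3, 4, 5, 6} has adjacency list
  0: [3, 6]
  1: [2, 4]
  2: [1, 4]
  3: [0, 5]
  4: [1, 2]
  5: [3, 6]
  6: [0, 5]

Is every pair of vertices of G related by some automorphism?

No

G has two connected components, {0, 3, 5, 6} and {1, 2, 4}; each is 2-regular, so G = C_4 ⊔ C_3. The orbit of 0 under Aut(G) is {0, 3, 5, 6}, which does not contain 1, so G is not vertex-transitive.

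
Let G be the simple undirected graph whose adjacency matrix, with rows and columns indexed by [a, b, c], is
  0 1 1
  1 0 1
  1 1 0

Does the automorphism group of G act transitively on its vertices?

All 3 vertices are pairwise adjacent: G = K_3. Any permutation of the 3 vertices preserves K_3, so Aut(K_3) = S_3 of order 3! = 6. This group acts transitively on the 3 vertices.

Yes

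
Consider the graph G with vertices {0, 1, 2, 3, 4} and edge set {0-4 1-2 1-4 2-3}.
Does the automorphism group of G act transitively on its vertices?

No

Automorphisms preserve degree, but G has vertices of degree 1 and vertices of degree 2; no automorphism maps one to the other, so G is not vertex-transitive.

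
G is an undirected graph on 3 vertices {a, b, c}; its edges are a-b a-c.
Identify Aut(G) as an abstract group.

Z_2

The degree sequence is [2, 1, 1]; the two degree-1 vertices b and c are the ends of a path, so G = P_3. A path has exactly one nontrivial symmetry — reversal — giving Aut(G) of order 2.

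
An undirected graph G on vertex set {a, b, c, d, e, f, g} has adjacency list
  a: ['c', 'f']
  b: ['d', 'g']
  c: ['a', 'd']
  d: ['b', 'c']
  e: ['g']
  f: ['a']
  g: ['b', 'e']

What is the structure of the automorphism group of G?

Z_2

The degree sequence is [2, 2, 2, 2, 1, 1, 2]; the two degree-1 vertices e and f are the ends of a path, so G = P_7. A path has exactly one nontrivial symmetry — reversal — giving Aut(G) of order 2.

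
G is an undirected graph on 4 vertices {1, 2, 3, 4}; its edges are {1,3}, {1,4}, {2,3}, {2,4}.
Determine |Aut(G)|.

G is 2-regular and connected on 4 vertices, i.e. the cycle C_4. The automorphisms of the 4-cycle are exactly the symmetries of a regular 4-gon: the dihedral group D_4, |D_4| = 8.

8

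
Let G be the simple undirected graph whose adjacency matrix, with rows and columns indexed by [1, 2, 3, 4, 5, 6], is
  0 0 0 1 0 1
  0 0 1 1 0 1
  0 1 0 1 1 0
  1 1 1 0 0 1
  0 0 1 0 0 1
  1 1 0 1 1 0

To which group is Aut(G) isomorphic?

Degrees alone do not determine every vertex (e.g. 1 and 5 both have degree 2), but their neighbour-degree multisets differ: N(1) has degrees [4, 4] while N(5) has degrees [3, 4]. Repeating this refinement separates all vertices, so the only automorphism is the identity.

{e}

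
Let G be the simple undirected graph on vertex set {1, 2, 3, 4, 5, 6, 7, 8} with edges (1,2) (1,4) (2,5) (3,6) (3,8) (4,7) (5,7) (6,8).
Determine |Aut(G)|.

60

G has two connected components, {1, 2, 4, 5, 7} and {3, 6, 8}; each is 2-regular, so G = C_5 ⊔ C_3. No automorphism exchanges components of different sizes, hence Aut(G) is the direct product D_3 × D_5, order 60.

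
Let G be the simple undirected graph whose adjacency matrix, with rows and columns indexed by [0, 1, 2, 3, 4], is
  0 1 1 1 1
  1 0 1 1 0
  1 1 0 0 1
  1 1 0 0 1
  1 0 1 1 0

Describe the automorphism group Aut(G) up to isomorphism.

Vertex 0 is the unique vertex of degree 4; the remaining 4 vertices each have degree 3 and induce a cycle, so G is the wheel on 5 vertices with hub 0. Every automorphism fixes the hub and acts on the rim 4-cycle, so Aut(G) ≅ Aut(C_4) = D_4 of order 8.

D_4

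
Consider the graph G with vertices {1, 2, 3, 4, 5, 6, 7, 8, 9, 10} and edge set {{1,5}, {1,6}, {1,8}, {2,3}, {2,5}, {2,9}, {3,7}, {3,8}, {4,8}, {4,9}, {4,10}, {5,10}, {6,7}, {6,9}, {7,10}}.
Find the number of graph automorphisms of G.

G is 3-regular on 10 vertices with no triangles and no 4-cycles (girth 5): this is the Petersen graph. It is a classical fact that the Petersen graph has automorphism group S_5 (order 120), arising from its description as the Kneser graph K(5,2).

120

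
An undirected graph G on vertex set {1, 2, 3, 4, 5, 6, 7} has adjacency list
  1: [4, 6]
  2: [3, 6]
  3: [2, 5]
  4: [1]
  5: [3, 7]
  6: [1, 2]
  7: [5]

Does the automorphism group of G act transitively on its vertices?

Automorphisms preserve degree, but G has vertices of degree 1 and vertices of degree 2; no automorphism maps one to the other, so G is not vertex-transitive.

No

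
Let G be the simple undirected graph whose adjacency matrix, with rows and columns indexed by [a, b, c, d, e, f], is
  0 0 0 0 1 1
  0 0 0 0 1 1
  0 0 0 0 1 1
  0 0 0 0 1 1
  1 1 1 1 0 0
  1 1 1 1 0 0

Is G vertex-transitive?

No

Automorphisms preserve degree, but G has vertices of degree 2 and vertices of degree 4; no automorphism maps one to the other, so G is not vertex-transitive.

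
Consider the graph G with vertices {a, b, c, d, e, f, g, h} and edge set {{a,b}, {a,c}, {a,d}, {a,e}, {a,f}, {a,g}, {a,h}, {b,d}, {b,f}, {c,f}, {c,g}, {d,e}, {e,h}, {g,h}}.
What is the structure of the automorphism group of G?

the dihedral group of order 14

Vertex a is the unique vertex of degree 7; the remaining 7 vertices each have degree 3 and induce a cycle, so G is the wheel on 8 vertices with hub a. Every automorphism fixes the hub and acts on the rim 7-cycle, so Aut(G) ≅ Aut(C_7) = D_7 of order 14.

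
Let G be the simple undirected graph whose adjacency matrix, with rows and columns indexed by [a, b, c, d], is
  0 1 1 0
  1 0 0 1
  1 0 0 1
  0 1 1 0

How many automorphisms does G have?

G is 2-regular and connected on 4 vertices, i.e. the cycle C_4. The automorphisms of the 4-cycle are exactly the symmetries of a regular 4-gon: the dihedral group D_4, |D_4| = 8.

8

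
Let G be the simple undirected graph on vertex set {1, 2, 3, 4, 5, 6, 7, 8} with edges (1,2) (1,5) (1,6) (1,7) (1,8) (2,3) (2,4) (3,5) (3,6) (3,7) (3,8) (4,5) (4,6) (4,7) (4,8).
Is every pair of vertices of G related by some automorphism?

No

Automorphisms preserve degree, but G has vertices of degree 3 and vertices of degree 5; no automorphism maps one to the other, so G is not vertex-transitive.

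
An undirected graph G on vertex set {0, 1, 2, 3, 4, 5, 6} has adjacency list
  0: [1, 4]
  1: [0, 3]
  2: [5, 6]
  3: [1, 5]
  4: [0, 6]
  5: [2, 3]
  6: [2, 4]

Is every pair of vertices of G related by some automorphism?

Yes

G is 2-regular and connected on 7 vertices, i.e. the cycle C_7. C_7 has 7 rotations and 7 reflections, so Aut(C_7) ≅ D_7 of order 14. This group acts transitively on the 7 vertices.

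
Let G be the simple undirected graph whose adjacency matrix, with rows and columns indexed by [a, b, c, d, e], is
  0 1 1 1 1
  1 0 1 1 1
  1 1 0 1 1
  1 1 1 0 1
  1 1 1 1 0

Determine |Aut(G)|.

Every vertex has degree 4, so G is the complete graph K_5. Any permutation of the 5 vertices preserves K_5, so Aut(K_5) = S_5 of order 5! = 120.

120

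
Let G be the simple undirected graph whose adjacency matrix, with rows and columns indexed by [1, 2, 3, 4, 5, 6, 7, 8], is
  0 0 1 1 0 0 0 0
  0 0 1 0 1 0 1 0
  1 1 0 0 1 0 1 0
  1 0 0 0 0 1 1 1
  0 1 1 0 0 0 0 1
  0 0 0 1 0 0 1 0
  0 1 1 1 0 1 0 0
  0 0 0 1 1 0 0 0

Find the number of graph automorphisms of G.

1

The degree sequence is [2, 3, 4, 4, 3, 2, 4, 2]. Checking the degree-preserving permutations of the vertex set shows that none except the identity preserves every edge, so Aut(G) is trivial.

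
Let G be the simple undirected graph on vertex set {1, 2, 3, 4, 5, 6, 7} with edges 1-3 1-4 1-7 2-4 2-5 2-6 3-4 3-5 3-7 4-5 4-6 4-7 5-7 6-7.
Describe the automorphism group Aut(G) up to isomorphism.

the trivial group

The degree sequence is [3, 3, 4, 6, 4, 3, 5]. Checking the degree-preserving permutations of the vertex set shows that none except the identity preserves every edge, so Aut(G) is trivial.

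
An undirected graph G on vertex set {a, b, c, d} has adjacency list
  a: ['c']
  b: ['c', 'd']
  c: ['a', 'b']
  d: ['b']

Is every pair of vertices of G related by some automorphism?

No

Automorphisms preserve degree, but G has vertices of degree 1 and vertices of degree 2; no automorphism maps one to the other, so G is not vertex-transitive.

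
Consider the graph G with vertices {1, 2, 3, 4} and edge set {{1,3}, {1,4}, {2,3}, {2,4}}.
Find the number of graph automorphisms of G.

8

G is 2-regular and bipartite on 2^2 = 4 vertices with girth 4; it is the hypercube graph Q_2. The symmetry group of the 2-cube is the hyperoctahedral group B_2 = Z_2 ≀ S_2, of order 2^2·2! = 8.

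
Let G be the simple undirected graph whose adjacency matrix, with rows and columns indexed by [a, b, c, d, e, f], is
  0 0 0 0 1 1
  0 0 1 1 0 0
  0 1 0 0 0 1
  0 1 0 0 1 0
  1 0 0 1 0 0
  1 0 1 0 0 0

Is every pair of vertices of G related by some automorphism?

Yes

Every vertex has degree 2 and the graph is connected, so G is the 6-cycle C_6. The automorphisms of the 6-cycle are exactly the symmetries of a regular 6-gon: the dihedral group D_6, |D_6| = 12. Under this action every vertex can be carried to every other, so G is vertex-transitive.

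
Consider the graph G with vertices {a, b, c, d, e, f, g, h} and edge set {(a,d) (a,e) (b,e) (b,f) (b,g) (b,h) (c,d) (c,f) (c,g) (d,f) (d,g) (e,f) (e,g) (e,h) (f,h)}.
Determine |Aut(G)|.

Degrees alone do not determine every vertex (e.g. b and d both have degree 4), but their neighbour-degree multisets differ: N(b) has degrees [3, 4, 5, 5] while N(d) has degrees [2, 3, 4, 5]. Repeating this refinement separates all vertices, so the only automorphism is the identity.

1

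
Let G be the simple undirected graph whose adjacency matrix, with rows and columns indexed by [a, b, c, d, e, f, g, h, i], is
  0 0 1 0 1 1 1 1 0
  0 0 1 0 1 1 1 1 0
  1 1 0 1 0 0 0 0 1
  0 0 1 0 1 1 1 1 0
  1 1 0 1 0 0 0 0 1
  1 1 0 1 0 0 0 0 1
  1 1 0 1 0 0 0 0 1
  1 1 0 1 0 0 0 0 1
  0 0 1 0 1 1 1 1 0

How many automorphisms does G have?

2880

The vertices split by degree into {a, b, d, i} (degree 5) and {c, e, f, g, h} (degree 4); every edge runs between the two parts, so G is the complete bipartite graph K_{4,5}. Automorphisms preserve the bipartition setwise (since the parts differ in size) and act as S_5 × S_4 within it; |Aut| = 2880.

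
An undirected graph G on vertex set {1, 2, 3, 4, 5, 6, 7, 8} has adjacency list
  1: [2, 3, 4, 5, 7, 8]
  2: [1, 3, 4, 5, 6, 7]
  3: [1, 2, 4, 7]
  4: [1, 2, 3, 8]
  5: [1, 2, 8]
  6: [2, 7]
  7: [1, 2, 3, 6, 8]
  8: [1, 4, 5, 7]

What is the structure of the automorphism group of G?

the trivial group

Degrees alone do not determine every vertex (e.g. 1 and 2 both have degree 6), but their neighbour-degree multisets differ: N(1) has degrees [3, 4, 4, 4, 5, 6] while N(2) has degrees [2, 3, 4, 4, 5, 6]. Repeating this refinement separates all vertices, so the only automorphism is the identity.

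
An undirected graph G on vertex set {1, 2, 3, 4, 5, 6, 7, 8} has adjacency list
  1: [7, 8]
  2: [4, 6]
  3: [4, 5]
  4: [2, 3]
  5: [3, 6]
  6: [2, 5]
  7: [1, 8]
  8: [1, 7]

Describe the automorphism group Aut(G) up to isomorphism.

D_3 × D_5

G has two connected components, {2, 3, 4, 5, 6} and {1, 7, 8}; each is 2-regular, so G = C_5 ⊔ C_3. The components are non-isomorphic (different sizes), so Aut(G) = Aut(C_3) × Aut(C_5) = D_3 × D_5 of order 6·10 = 60.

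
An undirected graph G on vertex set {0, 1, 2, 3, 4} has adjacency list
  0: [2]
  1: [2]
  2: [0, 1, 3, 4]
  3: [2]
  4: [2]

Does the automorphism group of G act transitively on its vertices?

No

Vertex 2 is the only vertex of degree 4, so every automorphism fixes it; G is not vertex-transitive.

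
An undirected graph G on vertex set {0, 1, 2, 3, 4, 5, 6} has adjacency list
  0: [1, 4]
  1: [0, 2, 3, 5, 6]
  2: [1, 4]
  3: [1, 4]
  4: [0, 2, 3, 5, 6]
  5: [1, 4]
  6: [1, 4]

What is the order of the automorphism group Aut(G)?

The vertices split by degree into {1, 4} (degree 5) and {0, 2, 3, 5, 6} (degree 2); every edge runs between the two parts, so G is the complete bipartite graph K_{2,5}. The parts have unequal sizes, so no automorphism swaps them; each part is permuted independently, giving S_5 × S_2 of order 5!·2! = 240.

240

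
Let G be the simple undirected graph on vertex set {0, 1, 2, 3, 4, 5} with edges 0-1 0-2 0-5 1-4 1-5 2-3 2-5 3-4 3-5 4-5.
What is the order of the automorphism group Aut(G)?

Vertex 5 is the unique vertex of degree 5; the remaining 5 vertices each have degree 3 and induce a cycle, so G is the wheel on 6 vertices with hub 5. With the hub fixed, the remaining symmetry is that of the rim cycle C_5, giving the dihedral group D_5.

10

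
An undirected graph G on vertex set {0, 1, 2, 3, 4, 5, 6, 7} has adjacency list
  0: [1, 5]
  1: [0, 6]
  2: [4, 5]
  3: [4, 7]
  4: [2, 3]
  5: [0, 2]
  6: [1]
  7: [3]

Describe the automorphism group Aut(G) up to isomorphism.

The degree sequence is [2, 2, 2, 2, 2, 2, 1, 1]; the two degree-1 vertices 6 and 7 are the ends of a path, so G = P_8. The only nontrivial automorphism of a path is the end-to-end reflection, so Aut(G) ≅ Z_2.

C_2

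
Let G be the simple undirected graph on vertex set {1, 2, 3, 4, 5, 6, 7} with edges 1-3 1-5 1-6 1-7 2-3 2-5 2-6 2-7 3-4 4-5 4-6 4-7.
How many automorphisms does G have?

144

The vertices split by degree into {1, 2, 4} (degree 4) and {3, 5, 6, 7} (degree 3); every edge runs between the two parts, so G is the complete bipartite graph K_{3,4}. The parts have unequal sizes, so no automorphism swaps them; each part is permuted independently, giving S_4 × S_3 of order 4!·3! = 144.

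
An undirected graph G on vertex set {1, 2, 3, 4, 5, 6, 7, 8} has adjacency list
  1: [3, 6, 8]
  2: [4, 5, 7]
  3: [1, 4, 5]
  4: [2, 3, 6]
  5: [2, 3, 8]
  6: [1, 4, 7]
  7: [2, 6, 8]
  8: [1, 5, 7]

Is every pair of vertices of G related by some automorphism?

G is 3-regular and bipartite on 2^3 = 8 vertices with girth 4; it is the hypercube graph Q_3. Aut(Q_3) consists of the signed permutations of the 3 coordinate axes: 3! permutations times 2^3 sign flips, so |Aut| = 2^3·3! = 48. This group acts transitively on the 8 vertices.

Yes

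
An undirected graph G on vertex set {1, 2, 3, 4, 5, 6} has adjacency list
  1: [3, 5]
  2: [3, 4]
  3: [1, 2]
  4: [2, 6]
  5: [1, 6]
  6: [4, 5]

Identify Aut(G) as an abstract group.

G is 2-regular and connected on 6 vertices, i.e. the cycle C_6. The automorphisms of the 6-cycle are exactly the symmetries of a regular 6-gon: the dihedral group D_6, |D_6| = 12.

D_6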